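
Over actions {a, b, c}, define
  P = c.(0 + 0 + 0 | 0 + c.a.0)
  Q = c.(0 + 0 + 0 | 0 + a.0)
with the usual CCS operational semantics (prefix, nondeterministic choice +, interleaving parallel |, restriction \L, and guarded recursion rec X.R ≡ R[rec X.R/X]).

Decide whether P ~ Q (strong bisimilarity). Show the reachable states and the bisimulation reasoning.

Reachable graph of P (4 states):
  u0 = c.(0 + 0 + 0 | 0 + c.a.0) has moves —c→ u1
  u1 = 0 + 0 + 0 | 0 + c.a.0 has moves —c→ u2
  u2 = a.0 has moves —a→ u3
  u3 = 0 has moves (no moves)
Reachable graph of Q (3 states):
  v0 = c.(0 + 0 + 0 | 0 + a.0) has moves —c→ v1
  v1 = 0 + 0 + 0 | 0 + a.0 has moves —a→ v2
  v2 = 0 has moves (no moves)
Coarsest stable partition (strong bisimilarity classes):
  B0 = {u0}
  B1 = {u1, v0}
  B2 = {u2, v1}
  B3 = {u3, v2}
u0 ∈ B0, v0 ∈ B1 → different blocks

P ≁ Q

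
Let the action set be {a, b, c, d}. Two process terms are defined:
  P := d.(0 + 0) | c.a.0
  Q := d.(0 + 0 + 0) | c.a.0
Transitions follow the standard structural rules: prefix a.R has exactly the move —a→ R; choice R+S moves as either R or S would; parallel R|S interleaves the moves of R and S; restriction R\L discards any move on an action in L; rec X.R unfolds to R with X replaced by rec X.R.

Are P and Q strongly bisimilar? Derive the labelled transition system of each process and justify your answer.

P ~ Q

LTS(P): 6 reachable states
  p0 = d.(0 + 0) | c.a.0 | --c--▸ p1, --d--▸ p2
  p1 = d.(0 + 0) | a.0 | --a--▸ p3, --d--▸ p4
  p2 = (0 + 0) | c.a.0 | --c--▸ p4
  p3 = d.(0 + 0) | 0 | --d--▸ p5
  p4 = (0 + 0) | a.0 | --a--▸ p5
  p5 = (0 + 0) | 0 | ·
LTS(Q): 6 reachable states
  q0 = d.(0 + 0 + 0) | c.a.0 | --c--▸ q1, --d--▸ q2
  q1 = d.(0 + 0 + 0) | a.0 | --a--▸ q3, --d--▸ q4
  q2 = (0 + 0 + 0) | c.a.0 | --c--▸ q4
  q3 = d.(0 + 0 + 0) | 0 | --d--▸ q5
  q4 = (0 + 0 + 0) | a.0 | --a--▸ q5
  q5 = (0 + 0 + 0) | 0 | ·
Partition-refinement fixed point:
  B0 = {p0, q0}
  B1 = {p1, q1}
  B2 = {p4, q4}
  B3 = {p5, q5}
  B4 = {p3, q3}
  B5 = {p2, q2}
p0 ∈ B0, q0 ∈ B0 → same block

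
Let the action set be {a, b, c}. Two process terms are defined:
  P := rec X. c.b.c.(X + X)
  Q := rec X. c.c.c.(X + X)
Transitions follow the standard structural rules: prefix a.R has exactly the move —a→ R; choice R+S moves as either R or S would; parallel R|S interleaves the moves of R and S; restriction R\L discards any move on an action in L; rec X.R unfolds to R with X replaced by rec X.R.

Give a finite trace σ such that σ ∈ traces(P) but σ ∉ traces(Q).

cb

LTS(P): 4 reachable states
  p0 = rec X. c.b.c.(X + X) :: =c=> p1
  p1 = b.c.((rec X. c.b.c.(X + X)) + (rec X. c.b.c.(X + X))) :: =b=> p2
  p2 = c.((rec X. c.b.c.(X + X)) + (rec X. c.b.c.(X + X))) :: =c=> p3
  p3 = (rec X. c.b.c.(X + X)) + (rec X. c.b.c.(X + X)) :: =c=> p1
LTS(Q): 4 reachable states
  q0 = rec X. c.c.c.(X + X) :: =c=> q1
  q1 = c.c.((rec X. c.c.c.(X + X)) + (rec X. c.c.c.(X + X))) :: =c=> q2
  q2 = c.((rec X. c.c.c.(X + X)) + (rec X. c.c.c.(X + X))) :: =c=> q3
  q3 = (rec X. c.c.c.(X + X)) + (rec X. c.c.c.(X + X)) :: =c=> q1
Executing cb from P (initial set {p0}):
  [1] c ⇒ {p1}
  [2] b ⇒ {p2}
  P completes σ.
Executing cb from Q (initial set {q0}):
  [1] c ⇒ {q1}
  [2] b ⇒ ∅ (Q stuck)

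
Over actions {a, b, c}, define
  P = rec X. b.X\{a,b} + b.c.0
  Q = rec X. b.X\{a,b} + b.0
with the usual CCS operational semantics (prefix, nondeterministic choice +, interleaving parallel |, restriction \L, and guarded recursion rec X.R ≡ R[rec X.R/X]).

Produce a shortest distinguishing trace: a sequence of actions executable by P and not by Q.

LTS(P): 4 reachable states
  p0 = rec X. b.X\{a,b} + b.c.0 → ··b··> p1, ··b··> p2
  p1 = (rec X. b.X\{a,b} + b.c.0)\{a,b} → (no moves)
  p2 = c.0 → ··c··> p3
  p3 = 0 → (no moves)
LTS(Q): 3 reachable states
  q0 = rec X. b.X\{a,b} + b.0 → ··b··> q1, ··b··> q2
  q1 = (rec X. b.X\{a,b} + b.0)\{a,b} → (no moves)
  q2 = 0 → (no moves)
Trace ⟨bc⟩ through P, begin at {p0}:
  [1] b ⇒ {p1, p2}
  [2] c ⇒ {p3}
  — P admits the full trace.
Trace ⟨bc⟩ through Q, begin at {q0}:
  [1] b ⇒ {q1, q2}
  [2] c ⇒ no successor for Q

bc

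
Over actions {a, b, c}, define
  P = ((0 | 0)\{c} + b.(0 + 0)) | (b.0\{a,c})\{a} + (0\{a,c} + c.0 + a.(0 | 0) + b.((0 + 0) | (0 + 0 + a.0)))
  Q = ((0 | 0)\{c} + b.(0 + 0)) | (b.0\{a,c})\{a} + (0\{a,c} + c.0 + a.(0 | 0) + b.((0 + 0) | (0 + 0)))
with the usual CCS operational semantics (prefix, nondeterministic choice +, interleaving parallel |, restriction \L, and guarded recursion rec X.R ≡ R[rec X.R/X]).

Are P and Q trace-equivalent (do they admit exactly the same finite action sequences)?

P's transition system — 8 states:
  m0 = ((0 | 0)\{c} + b.(0 + 0)) | (b.0\{a,c})\{a} + (0\{a,c} + c.0 + a.(0 | 0) + b.((0 + 0) | (0 + 0 + a.0))) ⊢ -a-> m1, -b-> m2, -b-> m3, -b-> m4, -c-> m5
  m1 = 0 | 0 ⊢ ·
  m2 = ((0 | 0)\{c} + b.(0 + 0)) | 0\{a,c}\{a} ⊢ -b-> m6
  m3 = (0 + 0) | (0 + 0 + a.0) ⊢ -a-> m7
  m4 = (0 + 0) | (b.0\{a,c})\{a} ⊢ -b-> m6
  m5 = 0 ⊢ ·
  m6 = (0 + 0) | 0\{a,c}\{a} ⊢ ·
  m7 = (0 + 0) | 0 ⊢ ·
Q's transition system — 7 states:
  n0 = ((0 | 0)\{c} + b.(0 + 0)) | (b.0\{a,c})\{a} + (0\{a,c} + c.0 + a.(0 | 0) + b.((0 + 0) | (0 + 0))) ⊢ -a-> n1, -b-> n2, -b-> n3, -b-> n4, -c-> n5
  n1 = 0 | 0 ⊢ ·
  n2 = ((0 | 0)\{c} + b.(0 + 0)) | 0\{a,c}\{a} ⊢ -b-> n6
  n3 = (0 + 0) | (0 + 0) ⊢ ·
  n4 = (0 + 0) | (b.0\{a,c})\{a} ⊢ -b-> n6
  n5 = 0 ⊢ ·
  n6 = (0 + 0) | 0\{a,c}\{a} ⊢ ·
Executing ba from P (initial set {m0}):
  [1] b ⇒ {m2, m3, m4}
  [2] a ⇒ {m7}
  P completes σ.
Executing ba from Q (initial set {n0}):
  [1] b ⇒ {n2, n3, n4}
  [2] a ⇒ ∅ (Q stuck)

NO — witness ⟨ba⟩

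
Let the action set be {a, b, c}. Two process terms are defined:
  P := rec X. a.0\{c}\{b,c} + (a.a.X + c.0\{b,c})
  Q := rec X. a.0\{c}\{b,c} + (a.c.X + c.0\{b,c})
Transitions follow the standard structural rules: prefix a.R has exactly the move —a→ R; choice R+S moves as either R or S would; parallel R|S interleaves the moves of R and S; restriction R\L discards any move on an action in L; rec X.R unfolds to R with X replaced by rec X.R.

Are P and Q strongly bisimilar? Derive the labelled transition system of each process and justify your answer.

LTS(P): 4 reachable states
  s0 = rec X. a.0\{c}\{b,c} + (a.a.X + c.0\{b,c}) ⊢ =a=> s1, =a=> s2, =c=> s3
  s1 = 0\{c}\{b,c} ⊢ stopped
  s2 = a.(rec X. a.0\{c}\{b,c} + (a.a.X + c.0\{b,c})) ⊢ =a=> s0
  s3 = 0\{b,c} ⊢ stopped
LTS(Q): 4 reachable states
  t0 = rec X. a.0\{c}\{b,c} + (a.c.X + c.0\{b,c}) ⊢ =a=> t1, =a=> t2, =c=> t3
  t1 = 0\{c}\{b,c} ⊢ stopped
  t2 = c.(rec X. a.0\{c}\{b,c} + (a.c.X + c.0\{b,c})) ⊢ =c=> t0
  t3 = 0\{b,c} ⊢ stopped
Partition-refinement fixed point:
  B0 = {s0}
  B1 = {s1, s3, t1, t3}
  B2 = {s2}
  B3 = {t0}
  B4 = {t2}
s0 ∈ B0, t0 ∈ B3 → different blocks

not bisimilar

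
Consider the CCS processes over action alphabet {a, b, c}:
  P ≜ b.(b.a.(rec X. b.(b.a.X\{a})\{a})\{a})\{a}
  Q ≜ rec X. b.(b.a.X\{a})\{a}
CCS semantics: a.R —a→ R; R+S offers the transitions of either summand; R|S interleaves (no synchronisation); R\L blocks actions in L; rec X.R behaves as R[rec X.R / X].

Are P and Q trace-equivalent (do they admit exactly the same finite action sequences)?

LTS(P): 3 reachable states
  s0 = b.(b.a.(rec X. b.(b.a.X\{a})\{a})\{a})\{a} has moves ··b··> s1
  s1 = (b.a.(rec X. b.(b.a.X\{a})\{a})\{a})\{a} has moves ··b··> s2
  s2 = (a.(rec X. b.(b.a.X\{a})\{a})\{a})\{a} has moves deadlocked
LTS(Q): 3 reachable states
  t0 = rec X. b.(b.a.X\{a})\{a} has moves ··b··> t1
  t1 = (b.a.(rec X. b.(b.a.X\{a})\{a})\{a})\{a} has moves ··b··> t2
  t2 = (a.(rec X. b.(b.a.X\{a})\{a})\{a})\{a} has moves deadlocked
Partition-refinement fixed point:
  B0 = {s0, t0}
  B1 = {s1, t1}
  B2 = {s2, t2}
s0 ∈ B0, t0 ∈ B0 → same block
Bisimilar ⇒ trace-equivalent.

trace-equivalent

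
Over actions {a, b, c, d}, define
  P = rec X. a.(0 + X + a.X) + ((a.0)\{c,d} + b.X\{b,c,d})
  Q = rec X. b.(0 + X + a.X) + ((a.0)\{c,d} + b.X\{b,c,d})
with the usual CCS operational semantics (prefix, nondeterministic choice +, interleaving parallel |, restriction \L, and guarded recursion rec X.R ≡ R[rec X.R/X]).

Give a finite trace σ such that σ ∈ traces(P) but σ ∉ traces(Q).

P's transition system — 6 states:
  p0 = rec X. a.(0 + X + a.X) + ((a.0)\{c,d} + b.X\{b,c,d}) :: -a-> p1, -a-> p2, -b-> p3
  p1 = 0 + (rec X. a.(0 + X + a.X) + ((a.0)\{c,d} + b.X\{b,c,d})) + a.(rec X. a.(0 + X + a.X) + ((a.0)\{c,d} + b.X\{b,c,d})) :: -a-> p0, -a-> p1, -a-> p2, -b-> p3
  p2 = 0\{c,d} :: ·
  p3 = (rec X. a.(0 + X + a.X) + ((a.0)\{c,d} + b.X\{b,c,d}))\{b,c,d} :: -a-> p4, -a-> p5
  p4 = (0 + (rec X. a.(0 + X + a.X) + ((a.0)\{c,d} + b.X\{b,c,d})) + a.(rec X. a.(0 + X + a.X) + ((a.0)\{c,d} + b.X\{b,c,d})))\{b,c,d} :: -a-> p3, -a-> p4, -a-> p5
  p5 = 0\{c,d}\{b,c,d} :: ·
Q's transition system — 5 states:
  q0 = rec X. b.(0 + X + a.X) + ((a.0)\{c,d} + b.X\{b,c,d}) :: -a-> q1, -b-> q2, -b-> q3
  q1 = 0\{c,d} :: ·
  q2 = (rec X. b.(0 + X + a.X) + ((a.0)\{c,d} + b.X\{b,c,d}))\{b,c,d} :: -a-> q4
  q3 = 0 + (rec X. b.(0 + X + a.X) + ((a.0)\{c,d} + b.X\{b,c,d})) + a.(rec X. b.(0 + X + a.X) + ((a.0)\{c,d} + b.X\{b,c,d})) :: -a-> q0, -a-> q1, -b-> q2, -b-> q3
  q4 = 0\{c,d}\{b,c,d} :: ·
Run σ = ⟨aa⟩ on P: start {p0}
  after a @ step 1: {p1, p2}
  after a @ step 2: {p0, p1, p2}
  — P admits the full trace.
Run σ = ⟨aa⟩ on Q: start {q0}
  after a @ step 1: {q1}
  after a @ step 2: ∅ (Q stuck)

aa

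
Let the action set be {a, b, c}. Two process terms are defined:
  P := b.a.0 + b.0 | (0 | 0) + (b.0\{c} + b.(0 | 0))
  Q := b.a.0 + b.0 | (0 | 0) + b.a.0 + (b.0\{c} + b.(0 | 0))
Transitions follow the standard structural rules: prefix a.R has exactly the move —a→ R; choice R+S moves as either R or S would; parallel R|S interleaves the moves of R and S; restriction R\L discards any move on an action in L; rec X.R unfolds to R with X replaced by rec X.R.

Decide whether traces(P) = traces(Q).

P's transition system — 6 states:
  p0 = b.a.0 + b.0 | (0 | 0) + (b.0\{c} + b.(0 | 0)) | ··b··> p1, ··b··> p2, ··b··> p3, ··b··> p4
  p1 = 0 | (0 | 0) | ·
  p2 = 0 | 0 | ·
  p3 = 0\{c} | ·
  p4 = a.0 | ··a··> p5
  p5 = 0 | ·
Q's transition system — 6 states:
  q0 = b.a.0 + b.0 | (0 | 0) + b.a.0 + (b.0\{c} + b.(0 | 0)) | ··b··> q1, ··b··> q2, ··b··> q3, ··b··> q4
  q1 = 0 | (0 | 0) | ·
  q2 = 0 | 0 | ·
  q3 = 0\{c} | ·
  q4 = a.0 | ··a··> q5
  q5 = 0 | ·
Bisimilarity quotient blocks:
  B0 = {p0, q0}
  B1 = {p1, p2, p3, p5, q1, q2, q3, q5}
  B2 = {p4, q4}
p0 ∈ B0, q0 ∈ B0 → same block
Bisimilar ⇒ trace-equivalent.

trace-equivalent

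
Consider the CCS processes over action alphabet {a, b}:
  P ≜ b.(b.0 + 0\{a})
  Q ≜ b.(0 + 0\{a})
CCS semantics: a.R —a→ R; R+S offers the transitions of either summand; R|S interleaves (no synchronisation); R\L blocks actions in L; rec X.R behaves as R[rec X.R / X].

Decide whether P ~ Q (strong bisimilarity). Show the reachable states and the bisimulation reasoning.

not bisimilar

P's transition system — 3 states:
  u0 = b.(b.0 + 0\{a}) :: --b--▸ u1
  u1 = b.0 + 0\{a} :: --b--▸ u2
  u2 = 0 :: stopped
Q's transition system — 2 states:
  v0 = b.(0 + 0\{a}) :: --b--▸ v1
  v1 = 0 + 0\{a} :: stopped
Bisimilarity quotient blocks:
  B0 = {u0}
  B1 = {u1, v0}
  B2 = {u2, v1}
u0 ∈ B0, v0 ∈ B1 → different blocks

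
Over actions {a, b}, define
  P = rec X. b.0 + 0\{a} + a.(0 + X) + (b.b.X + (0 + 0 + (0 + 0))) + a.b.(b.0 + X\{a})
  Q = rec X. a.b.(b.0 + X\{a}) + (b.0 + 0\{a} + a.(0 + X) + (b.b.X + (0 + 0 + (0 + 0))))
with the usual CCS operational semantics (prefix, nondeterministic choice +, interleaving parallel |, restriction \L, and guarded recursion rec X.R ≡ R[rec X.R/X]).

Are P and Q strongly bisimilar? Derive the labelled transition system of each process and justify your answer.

P ~ Q

Reachable graph of P (9 states):
  u0 = rec X. b.0 + 0\{a} + a.(0 + X) + (b.b.X + (0 + 0 + (0 + 0))) + a.b.(b.0 + X\{a}) → --a--▸ u1, --a--▸ u2, --b--▸ u3, --b--▸ u4
  u1 = 0 + (rec X. b.0 + 0\{a} + a.(0 + X) + (b.b.X + (0 + 0 + (0 + 0))) + a.b.(b.0 + X\{a})) → --a--▸ u1, --a--▸ u2, --b--▸ u3, --b--▸ u4
  u2 = b.(b.0 + (rec X. b.0 + 0\{a} + a.(0 + X) + (b.b.X + (0 + 0 + (0 + 0))) + a.b.(b.0 + X\{a}))\{a}) → --b--▸ u5
  u3 = 0 → ∅
  u4 = b.(rec X. b.0 + 0\{a} + a.(0 + X) + (b.b.X + (0 + 0 + (0 + 0))) + a.b.(b.0 + X\{a})) → --b--▸ u0
  u5 = b.0 + (rec X. b.0 + 0\{a} + a.(0 + X) + (b.b.X + (0 + 0 + (0 + 0))) + a.b.(b.0 + X\{a}))\{a} → --b--▸ u3, --b--▸ u6, --b--▸ u7
  u6 = (b.(rec X. b.0 + 0\{a} + a.(0 + X) + (b.b.X + (0 + 0 + (0 + 0))) + a.b.(b.0 + X\{a})))\{a} → --b--▸ u8
  u7 = 0\{a} → ∅
  u8 = (rec X. b.0 + 0\{a} + a.(0 + X) + (b.b.X + (0 + 0 + (0 + 0))) + a.b.(b.0 + X\{a}))\{a} → --b--▸ u6, --b--▸ u7
Reachable graph of Q (9 states):
  v0 = rec X. a.b.(b.0 + X\{a}) + (b.0 + 0\{a} + a.(0 + X) + (b.b.X + (0 + 0 + (0 + 0)))) → --a--▸ v1, --a--▸ v2, --b--▸ v3, --b--▸ v4
  v1 = 0 + (rec X. a.b.(b.0 + X\{a}) + (b.0 + 0\{a} + a.(0 + X) + (b.b.X + (0 + 0 + (0 + 0))))) → --a--▸ v1, --a--▸ v2, --b--▸ v3, --b--▸ v4
  v2 = b.(b.0 + (rec X. a.b.(b.0 + X\{a}) + (b.0 + 0\{a} + a.(0 + X) + (b.b.X + (0 + 0 + (0 + 0)))))\{a}) → --b--▸ v5
  v3 = 0 → ∅
  v4 = b.(rec X. a.b.(b.0 + X\{a}) + (b.0 + 0\{a} + a.(0 + X) + (b.b.X + (0 + 0 + (0 + 0))))) → --b--▸ v0
  v5 = b.0 + (rec X. a.b.(b.0 + X\{a}) + (b.0 + 0\{a} + a.(0 + X) + (b.b.X + (0 + 0 + (0 + 0)))))\{a} → --b--▸ v3, --b--▸ v6, --b--▸ v7
  v6 = (b.(rec X. a.b.(b.0 + X\{a}) + (b.0 + 0\{a} + a.(0 + X) + (b.b.X + (0 + 0 + (0 + 0))))))\{a} → --b--▸ v8
  v7 = 0\{a} → ∅
  v8 = (rec X. a.b.(b.0 + X\{a}) + (b.0 + 0\{a} + a.(0 + X) + (b.b.X + (0 + 0 + (0 + 0)))))\{a} → --b--▸ v6, --b--▸ v7
Partition-refinement fixed point:
  B0 = {u0, u1, v0, v1}
  B1 = {u2, u6, v2, v6}
  B2 = {u5, u8, v5, v8}
  B3 = {u3, u7, v3, v7}
  B4 = {u4, v4}
u0 ∈ B0, v0 ∈ B0 → same block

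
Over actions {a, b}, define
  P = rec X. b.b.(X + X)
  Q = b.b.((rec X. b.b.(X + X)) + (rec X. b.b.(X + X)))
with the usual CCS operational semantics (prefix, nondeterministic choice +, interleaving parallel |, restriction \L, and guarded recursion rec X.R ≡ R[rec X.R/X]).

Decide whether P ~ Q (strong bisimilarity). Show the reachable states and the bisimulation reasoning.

YES

Reachable graph of P (3 states):
  u0 = rec X. b.b.(X + X) has moves —b→ u1
  u1 = b.((rec X. b.b.(X + X)) + (rec X. b.b.(X + X))) has moves —b→ u2
  u2 = (rec X. b.b.(X + X)) + (rec X. b.b.(X + X)) has moves —b→ u1
Reachable graph of Q (3 states):
  v0 = b.b.((rec X. b.b.(X + X)) + (rec X. b.b.(X + X))) has moves —b→ v1
  v1 = b.((rec X. b.b.(X + X)) + (rec X. b.b.(X + X))) has moves —b→ v2
  v2 = (rec X. b.b.(X + X)) + (rec X. b.b.(X + X)) has moves —b→ v1
Coarsest stable partition (strong bisimilarity classes):
  B0 = {u0, u1, u2, v0, v1, v2}
u0 ∈ B0, v0 ∈ B0 → same block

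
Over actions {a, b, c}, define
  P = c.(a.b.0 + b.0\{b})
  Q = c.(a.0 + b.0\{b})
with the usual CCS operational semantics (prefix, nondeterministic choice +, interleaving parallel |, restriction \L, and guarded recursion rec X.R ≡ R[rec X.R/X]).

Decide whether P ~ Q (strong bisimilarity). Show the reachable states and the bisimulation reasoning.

not bisimilar

LTS(P): 5 reachable states
  p0 = c.(a.b.0 + b.0\{b}) | —c→ p1
  p1 = a.b.0 + b.0\{b} | —a→ p2, —b→ p3
  p2 = b.0 | —b→ p4
  p3 = 0\{b} | (no moves)
  p4 = 0 | (no moves)
LTS(Q): 4 reachable states
  q0 = c.(a.0 + b.0\{b}) | —c→ q1
  q1 = a.0 + b.0\{b} | —a→ q2, —b→ q3
  q2 = 0 | (no moves)
  q3 = 0\{b} | (no moves)
Bisimilarity quotient blocks:
  B0 = {p0}
  B1 = {p1}
  B2 = {p2}
  B3 = {p3, p4, q2, q3}
  B4 = {q0}
  B5 = {q1}
p0 ∈ B0, q0 ∈ B4 → different blocks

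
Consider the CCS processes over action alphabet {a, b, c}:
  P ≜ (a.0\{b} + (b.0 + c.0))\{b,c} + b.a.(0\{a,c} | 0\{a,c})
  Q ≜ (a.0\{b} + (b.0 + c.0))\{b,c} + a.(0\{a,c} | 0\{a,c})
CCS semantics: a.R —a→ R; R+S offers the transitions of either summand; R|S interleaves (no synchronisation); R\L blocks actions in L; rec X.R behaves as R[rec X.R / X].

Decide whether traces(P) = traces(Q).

P's transition system — 4 states:
  s0 = (a.0\{b} + (b.0 + c.0))\{b,c} + b.a.(0\{a,c} | 0\{a,c}) :: -a-> s1, -b-> s2
  s1 = 0\{b}\{b,c} :: ·
  s2 = a.(0\{a,c} | 0\{a,c}) :: -a-> s3
  s3 = 0\{a,c} | 0\{a,c} :: ·
Q's transition system — 3 states:
  t0 = (a.0\{b} + (b.0 + c.0))\{b,c} + a.(0\{a,c} | 0\{a,c}) :: -a-> t1, -a-> t2
  t1 = 0\{a,c} | 0\{a,c} :: ·
  t2 = 0\{b}\{b,c} :: ·
Executing b from P (initial set {s0}):
  step 1 (b): {s2}
  — P admits the full trace.
Executing b from Q (initial set {t0}):
  step 1 (b): ∅  — Q cannot continue

traces(P) ≠ traces(Q) — witness ⟨b⟩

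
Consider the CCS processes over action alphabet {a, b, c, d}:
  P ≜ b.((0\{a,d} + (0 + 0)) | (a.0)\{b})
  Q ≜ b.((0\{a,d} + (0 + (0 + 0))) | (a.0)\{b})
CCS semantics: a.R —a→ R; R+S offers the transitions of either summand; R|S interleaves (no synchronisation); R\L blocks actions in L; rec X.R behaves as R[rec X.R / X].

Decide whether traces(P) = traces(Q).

LTS(P): 3 reachable states
  p0 = b.((0\{a,d} + (0 + 0)) | (a.0)\{b}) :: -b-> p1
  p1 = (0\{a,d} + (0 + 0)) | (a.0)\{b} :: -a-> p2
  p2 = (0\{a,d} + (0 + 0)) | 0\{b} :: ∅
LTS(Q): 3 reachable states
  q0 = b.((0\{a,d} + (0 + (0 + 0))) | (a.0)\{b}) :: -b-> q1
  q1 = (0\{a,d} + (0 + (0 + 0))) | (a.0)\{b} :: -a-> q2
  q2 = (0\{a,d} + (0 + (0 + 0))) | 0\{b} :: ∅
Partition-refinement fixed point:
  B0 = {p0, q0}
  B1 = {p1, q1}
  B2 = {p2, q2}
p0 ∈ B0, q0 ∈ B0 → same block
Bisimilar ⇒ trace-equivalent.

traces(P) = traces(Q)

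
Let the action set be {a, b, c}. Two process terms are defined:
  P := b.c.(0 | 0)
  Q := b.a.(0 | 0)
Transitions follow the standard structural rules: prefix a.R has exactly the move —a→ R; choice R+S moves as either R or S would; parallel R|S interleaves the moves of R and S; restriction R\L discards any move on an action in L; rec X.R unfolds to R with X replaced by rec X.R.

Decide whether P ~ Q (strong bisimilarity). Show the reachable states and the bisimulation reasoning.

Reachable graph of P (3 states):
  u0 = b.c.(0 | 0) ⊢ =b=> u1
  u1 = c.(0 | 0) ⊢ =c=> u2
  u2 = 0 | 0 ⊢ (no moves)
Reachable graph of Q (3 states):
  v0 = b.a.(0 | 0) ⊢ =b=> v1
  v1 = a.(0 | 0) ⊢ =a=> v2
  v2 = 0 | 0 ⊢ (no moves)
Bisimilarity quotient blocks:
  B0 = {u0}
  B1 = {u1}
  B2 = {u2, v2}
  B3 = {v0}
  B4 = {v1}
u0 ∈ B0, v0 ∈ B3 → different blocks

NO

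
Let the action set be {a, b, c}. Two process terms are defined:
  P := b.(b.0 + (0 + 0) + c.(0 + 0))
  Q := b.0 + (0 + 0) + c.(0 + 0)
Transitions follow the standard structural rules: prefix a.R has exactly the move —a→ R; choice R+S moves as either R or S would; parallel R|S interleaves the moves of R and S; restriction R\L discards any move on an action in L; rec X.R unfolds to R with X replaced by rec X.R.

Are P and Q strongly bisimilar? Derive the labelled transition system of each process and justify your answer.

P ≁ Q

Reachable graph of P (4 states):
  m0 = b.(b.0 + (0 + 0) + c.(0 + 0)) :: -b-> m1
  m1 = b.0 + (0 + 0) + c.(0 + 0) :: -b-> m2, -c-> m3
  m2 = 0 :: (no moves)
  m3 = 0 + 0 :: (no moves)
Reachable graph of Q (3 states):
  n0 = b.0 + (0 + 0) + c.(0 + 0) :: -b-> n1, -c-> n2
  n1 = 0 :: (no moves)
  n2 = 0 + 0 :: (no moves)
Partition-refinement fixed point:
  B0 = {m0}
  B1 = {m1, n0}
  B2 = {m2, m3, n1, n2}
m0 ∈ B0, n0 ∈ B1 → different blocks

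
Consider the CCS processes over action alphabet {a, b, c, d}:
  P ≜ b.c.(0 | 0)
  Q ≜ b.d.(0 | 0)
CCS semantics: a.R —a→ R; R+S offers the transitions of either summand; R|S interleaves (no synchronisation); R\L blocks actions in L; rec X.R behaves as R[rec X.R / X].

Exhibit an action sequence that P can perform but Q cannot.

Reachable graph of P (3 states):
  p0 = b.c.(0 | 0) has moves =b=> p1
  p1 = c.(0 | 0) has moves =c=> p2
  p2 = 0 | 0 has moves stopped
Reachable graph of Q (3 states):
  q0 = b.d.(0 | 0) has moves =b=> q1
  q1 = d.(0 | 0) has moves =d=> q2
  q2 = 0 | 0 has moves stopped
Trace ⟨bc⟩ through P, begin at {p0}:
  [1] b ⇒ {p1}
  [2] c ⇒ {p2}
  P completes σ.
Trace ⟨bc⟩ through Q, begin at {q0}:
  [1] b ⇒ {q1}
  [2] c ⇒ ∅ (Q stuck)

bc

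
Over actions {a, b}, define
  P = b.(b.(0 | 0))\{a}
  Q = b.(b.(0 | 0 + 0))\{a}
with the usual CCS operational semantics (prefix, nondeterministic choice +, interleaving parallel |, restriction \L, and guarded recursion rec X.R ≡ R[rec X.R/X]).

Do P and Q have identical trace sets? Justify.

P's transition system — 3 states:
  u0 = b.(b.(0 | 0))\{a} has moves =b=> u1
  u1 = (b.(0 | 0))\{a} has moves =b=> u2
  u2 = (0 | 0)\{a} has moves (no moves)
Q's transition system — 3 states:
  v0 = b.(b.(0 | 0 + 0))\{a} has moves =b=> v1
  v1 = (b.(0 | 0 + 0))\{a} has moves =b=> v2
  v2 = (0 | 0 + 0)\{a} has moves (no moves)
Partition-refinement fixed point:
  B0 = {u0, v0}
  B1 = {u1, v1}
  B2 = {u2, v2}
u0 ∈ B0, v0 ∈ B0 → same block
Bisimilar ⇒ trace-equivalent.

traces(P) = traces(Q)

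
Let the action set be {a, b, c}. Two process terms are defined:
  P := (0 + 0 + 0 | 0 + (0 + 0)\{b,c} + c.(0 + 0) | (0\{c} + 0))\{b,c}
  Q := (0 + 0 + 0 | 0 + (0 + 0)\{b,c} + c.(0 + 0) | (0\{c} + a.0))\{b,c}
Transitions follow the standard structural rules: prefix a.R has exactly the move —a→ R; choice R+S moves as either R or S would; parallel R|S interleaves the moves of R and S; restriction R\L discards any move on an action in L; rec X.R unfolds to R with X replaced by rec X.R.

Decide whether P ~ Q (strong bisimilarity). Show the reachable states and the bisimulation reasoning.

P's transition system — 1 states:
  m0 = (0 + 0 + 0 | 0 + (0 + 0)\{b,c} + c.(0 + 0) | (0\{c} + 0))\{b,c} ⊢ stopped
Q's transition system — 2 states:
  n0 = (0 + 0 + 0 | 0 + (0 + 0)\{b,c} + c.(0 + 0) | (0\{c} + a.0))\{b,c} ⊢ —a→ n1
  n1 = (c.(0 + 0) | 0)\{b,c} ⊢ stopped
Bisimilarity quotient blocks:
  B0 = {m0, n1}
  B1 = {n0}
m0 ∈ B0, n0 ∈ B1 → different blocks

NO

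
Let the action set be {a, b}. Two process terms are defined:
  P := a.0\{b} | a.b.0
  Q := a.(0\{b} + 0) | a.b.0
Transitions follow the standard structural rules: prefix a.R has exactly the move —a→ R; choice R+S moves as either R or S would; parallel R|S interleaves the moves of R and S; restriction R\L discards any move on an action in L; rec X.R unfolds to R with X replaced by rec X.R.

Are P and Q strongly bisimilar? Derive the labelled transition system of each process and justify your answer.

Reachable graph of P (6 states):
  s0 = a.0\{b} | a.b.0 | ··a··> s1, ··a··> s2
  s1 = 0\{b} | a.b.0 | ··a··> s3
  s2 = a.0\{b} | b.0 | ··a··> s3, ··b··> s4
  s3 = 0\{b} | b.0 | ··b··> s5
  s4 = a.0\{b} | 0 | ··a··> s5
  s5 = 0\{b} | 0 | deadlocked
Reachable graph of Q (6 states):
  t0 = a.(0\{b} + 0) | a.b.0 | ··a··> t1, ··a··> t2
  t1 = (0\{b} + 0) | a.b.0 | ··a··> t3
  t2 = a.(0\{b} + 0) | b.0 | ··a··> t3, ··b··> t4
  t3 = (0\{b} + 0) | b.0 | ··b··> t5
  t4 = a.(0\{b} + 0) | 0 | ··a··> t5
  t5 = (0\{b} + 0) | 0 | deadlocked
Partition-refinement fixed point:
  B0 = {s0, t0}
  B1 = {s2, t2}
  B2 = {s4, t4}
  B3 = {s5, t5}
  B4 = {s3, t3}
  B5 = {s1, t1}
s0 ∈ B0, t0 ∈ B0 → same block

P ~ Q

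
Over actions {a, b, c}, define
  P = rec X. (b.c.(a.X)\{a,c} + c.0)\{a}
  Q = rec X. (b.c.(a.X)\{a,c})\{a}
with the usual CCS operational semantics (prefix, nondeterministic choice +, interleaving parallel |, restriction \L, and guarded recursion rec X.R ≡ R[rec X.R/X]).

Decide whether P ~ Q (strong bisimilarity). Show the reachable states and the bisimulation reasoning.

LTS(P): 4 reachable states
  u0 = rec X. (b.c.(a.X)\{a,c} + c.0)\{a} | -b-> u1, -c-> u2
  u1 = (c.(a.(rec X. (b.c.(a.X)\{a,c} + c.0)\{a}))\{a,c})\{a} | -c-> u3
  u2 = 0\{a} | (no moves)
  u3 = (a.(rec X. (b.c.(a.X)\{a,c} + c.0)\{a}))\{a,c}\{a} | (no moves)
LTS(Q): 3 reachable states
  v0 = rec X. (b.c.(a.X)\{a,c})\{a} | -b-> v1
  v1 = (c.(a.(rec X. (b.c.(a.X)\{a,c})\{a}))\{a,c})\{a} | -c-> v2
  v2 = (a.(rec X. (b.c.(a.X)\{a,c})\{a}))\{a,c}\{a} | (no moves)
Bisimilarity quotient blocks:
  B0 = {u0}
  B1 = {u2, u3, v2}
  B2 = {u1, v1}
  B3 = {v0}
u0 ∈ B0, v0 ∈ B3 → different blocks

P ≁ Q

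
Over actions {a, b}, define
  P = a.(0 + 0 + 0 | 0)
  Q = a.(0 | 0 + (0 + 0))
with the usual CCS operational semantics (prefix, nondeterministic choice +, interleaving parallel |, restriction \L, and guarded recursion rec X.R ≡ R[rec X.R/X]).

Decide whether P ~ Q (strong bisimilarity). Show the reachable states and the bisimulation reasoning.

bisimilar

LTS(P): 2 reachable states
  s0 = a.(0 + 0 + 0 | 0) :: ··a··> s1
  s1 = 0 + 0 + 0 | 0 :: deadlocked
LTS(Q): 2 reachable states
  t0 = a.(0 | 0 + (0 + 0)) :: ··a··> t1
  t1 = 0 | 0 + (0 + 0) :: deadlocked
Coarsest stable partition (strong bisimilarity classes):
  B0 = {s0, t0}
  B1 = {s1, t1}
s0 ∈ B0, t0 ∈ B0 → same block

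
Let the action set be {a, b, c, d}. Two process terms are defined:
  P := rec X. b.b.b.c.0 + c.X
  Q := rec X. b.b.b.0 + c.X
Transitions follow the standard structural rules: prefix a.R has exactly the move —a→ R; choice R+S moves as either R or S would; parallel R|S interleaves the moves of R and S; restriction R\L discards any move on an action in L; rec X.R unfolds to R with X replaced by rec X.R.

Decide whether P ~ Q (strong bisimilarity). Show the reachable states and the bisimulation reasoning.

P ≁ Q

Reachable graph of P (5 states):
  p0 = rec X. b.b.b.c.0 + c.X :: ··b··> p1, ··c··> p0
  p1 = b.b.c.0 :: ··b··> p2
  p2 = b.c.0 :: ··b··> p3
  p3 = c.0 :: ··c··> p4
  p4 = 0 :: deadlocked
Reachable graph of Q (4 states):
  q0 = rec X. b.b.b.0 + c.X :: ··b··> q1, ··c··> q0
  q1 = b.b.0 :: ··b··> q2
  q2 = b.0 :: ··b··> q3
  q3 = 0 :: deadlocked
Coarsest stable partition (strong bisimilarity classes):
  B0 = {p0}
  B1 = {p1}
  B2 = {p2}
  B3 = {p3}
  B4 = {p4, q3}
  B5 = {q0}
  B6 = {q1}
  B7 = {q2}
p0 ∈ B0, q0 ∈ B5 → different blocks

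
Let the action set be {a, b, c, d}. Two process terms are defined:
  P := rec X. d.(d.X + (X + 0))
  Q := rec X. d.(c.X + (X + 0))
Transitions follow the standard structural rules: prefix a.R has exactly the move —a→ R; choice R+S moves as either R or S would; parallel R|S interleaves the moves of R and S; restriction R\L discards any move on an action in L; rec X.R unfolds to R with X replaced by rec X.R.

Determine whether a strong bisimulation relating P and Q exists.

NO

LTS(P): 2 reachable states
  u0 = rec X. d.(d.X + (X + 0)) :: --d--▸ u1
  u1 = d.(rec X. d.(d.X + (X + 0))) + ((rec X. d.(d.X + (X + 0))) + 0) :: --d--▸ u0, --d--▸ u1
LTS(Q): 2 reachable states
  v0 = rec X. d.(c.X + (X + 0)) :: --d--▸ v1
  v1 = c.(rec X. d.(c.X + (X + 0))) + ((rec X. d.(c.X + (X + 0))) + 0) :: --c--▸ v0, --d--▸ v1
Partition-refinement fixed point:
  B0 = {u0, u1}
  B1 = {v0}
  B2 = {v1}
u0 ∈ B0, v0 ∈ B1 → different blocks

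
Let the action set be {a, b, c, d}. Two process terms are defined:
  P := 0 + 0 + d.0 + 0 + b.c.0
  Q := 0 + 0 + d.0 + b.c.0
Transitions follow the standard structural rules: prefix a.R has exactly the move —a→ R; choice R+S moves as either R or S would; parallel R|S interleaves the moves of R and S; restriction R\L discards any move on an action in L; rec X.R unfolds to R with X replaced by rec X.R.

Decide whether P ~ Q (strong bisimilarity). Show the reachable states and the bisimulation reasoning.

YES

Reachable graph of P (3 states):
  s0 = 0 + 0 + d.0 + 0 + b.c.0 | —b→ s1, —d→ s2
  s1 = c.0 | —c→ s2
  s2 = 0 | ·
Reachable graph of Q (3 states):
  t0 = 0 + 0 + d.0 + b.c.0 | —b→ t1, —d→ t2
  t1 = c.0 | —c→ t2
  t2 = 0 | ·
Partition-refinement fixed point:
  B0 = {s0, t0}
  B1 = {s1, t1}
  B2 = {s2, t2}
s0 ∈ B0, t0 ∈ B0 → same block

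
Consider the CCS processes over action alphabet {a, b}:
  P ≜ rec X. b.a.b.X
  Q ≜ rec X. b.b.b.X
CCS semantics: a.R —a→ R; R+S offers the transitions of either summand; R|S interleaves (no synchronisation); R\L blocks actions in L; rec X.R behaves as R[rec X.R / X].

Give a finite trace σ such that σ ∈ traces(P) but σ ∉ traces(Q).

ba

P's transition system — 3 states:
  u0 = rec X. b.a.b.X has moves --b--▸ u1
  u1 = a.b.(rec X. b.a.b.X) has moves --a--▸ u2
  u2 = b.(rec X. b.a.b.X) has moves --b--▸ u0
Q's transition system — 3 states:
  v0 = rec X. b.b.b.X has moves --b--▸ v1
  v1 = b.b.(rec X. b.b.b.X) has moves --b--▸ v2
  v2 = b.(rec X. b.b.b.X) has moves --b--▸ v0
Executing ba from P (initial set {u0}):
  after b @ step 1: {u1}
  after a @ step 2: {u2}
  — P admits the full trace.
Executing ba from Q (initial set {v0}):
  after b @ step 1: {v1}
  after a @ step 2: ∅  — Q cannot continue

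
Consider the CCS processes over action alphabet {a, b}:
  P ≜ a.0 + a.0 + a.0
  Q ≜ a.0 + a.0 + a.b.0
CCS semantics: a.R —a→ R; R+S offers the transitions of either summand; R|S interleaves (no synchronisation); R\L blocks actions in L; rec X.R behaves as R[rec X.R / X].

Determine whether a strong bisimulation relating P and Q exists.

P's transition system — 2 states:
  u0 = a.0 + a.0 + a.0 | -a-> u1
  u1 = 0 | deadlocked
Q's transition system — 3 states:
  v0 = a.0 + a.0 + a.b.0 | -a-> v1, -a-> v2
  v1 = 0 | deadlocked
  v2 = b.0 | -b-> v1
Bisimilarity quotient blocks:
  B0 = {u0}
  B1 = {u1, v1}
  B2 = {v0}
  B3 = {v2}
u0 ∈ B0, v0 ∈ B2 → different blocks

NO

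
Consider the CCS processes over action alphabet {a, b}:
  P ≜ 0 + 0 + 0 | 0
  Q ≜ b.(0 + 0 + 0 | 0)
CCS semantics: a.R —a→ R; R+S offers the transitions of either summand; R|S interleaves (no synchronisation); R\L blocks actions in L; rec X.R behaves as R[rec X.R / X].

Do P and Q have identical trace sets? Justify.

traces(P) ≠ traces(Q) — witness ⟨b⟩

Reachable graph of P (1 states):
  s0 = 0 + 0 + 0 | 0 | ∅
Reachable graph of Q (2 states):
  t0 = b.(0 + 0 + 0 | 0) | ··b··> t1
  t1 = 0 + 0 + 0 | 0 | ∅
Executing b from Q (initial set {t0}):
  after b @ step 1: {t1}
  — Q admits the full trace.
Executing b from P (initial set {s0}):
  after b @ step 1: ∅  — P cannot continue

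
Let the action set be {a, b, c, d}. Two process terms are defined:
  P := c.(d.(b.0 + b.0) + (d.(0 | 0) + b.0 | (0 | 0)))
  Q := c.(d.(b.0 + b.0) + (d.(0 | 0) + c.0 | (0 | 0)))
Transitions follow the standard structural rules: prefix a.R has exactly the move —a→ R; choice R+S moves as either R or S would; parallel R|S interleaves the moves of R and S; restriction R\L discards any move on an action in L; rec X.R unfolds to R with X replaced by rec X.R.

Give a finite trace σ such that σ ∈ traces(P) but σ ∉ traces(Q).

LTS(P): 6 reachable states
  u0 = c.(d.(b.0 + b.0) + (d.(0 | 0) + b.0 | (0 | 0))) | --c--▸ u1
  u1 = d.(b.0 + b.0) + (d.(0 | 0) + b.0 | (0 | 0)) | --b--▸ u2, --d--▸ u3, --d--▸ u4
  u2 = 0 | (0 | 0) | ∅
  u3 = 0 | 0 | ∅
  u4 = b.0 + b.0 | --b--▸ u5
  u5 = 0 | ∅
LTS(Q): 6 reachable states
  v0 = c.(d.(b.0 + b.0) + (d.(0 | 0) + c.0 | (0 | 0))) | --c--▸ v1
  v1 = d.(b.0 + b.0) + (d.(0 | 0) + c.0 | (0 | 0)) | --c--▸ v2, --d--▸ v3, --d--▸ v4
  v2 = 0 | (0 | 0) | ∅
  v3 = 0 | 0 | ∅
  v4 = b.0 + b.0 | --b--▸ v5
  v5 = 0 | ∅
Run σ = ⟨cb⟩ on P: start {u0}
  after c @ step 1: {u1}
  after b @ step 2: {u2}
  ✓ P
Run σ = ⟨cb⟩ on Q: start {v0}
  after c @ step 1: {v1}
  after b @ step 2: no successor for Q

cb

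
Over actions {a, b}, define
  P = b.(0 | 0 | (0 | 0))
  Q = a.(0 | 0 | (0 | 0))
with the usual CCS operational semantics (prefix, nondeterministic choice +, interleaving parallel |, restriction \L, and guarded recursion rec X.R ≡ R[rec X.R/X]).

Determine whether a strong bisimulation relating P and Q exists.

not bisimilar

P's transition system — 2 states:
  s0 = b.(0 | 0 | (0 | 0)) has moves --b--▸ s1
  s1 = 0 | 0 | (0 | 0) has moves ∅
Q's transition system — 2 states:
  t0 = a.(0 | 0 | (0 | 0)) has moves --a--▸ t1
  t1 = 0 | 0 | (0 | 0) has moves ∅
Coarsest stable partition (strong bisimilarity classes):
  B0 = {s0}
  B1 = {s1, t1}
  B2 = {t0}
s0 ∈ B0, t0 ∈ B2 → different blocks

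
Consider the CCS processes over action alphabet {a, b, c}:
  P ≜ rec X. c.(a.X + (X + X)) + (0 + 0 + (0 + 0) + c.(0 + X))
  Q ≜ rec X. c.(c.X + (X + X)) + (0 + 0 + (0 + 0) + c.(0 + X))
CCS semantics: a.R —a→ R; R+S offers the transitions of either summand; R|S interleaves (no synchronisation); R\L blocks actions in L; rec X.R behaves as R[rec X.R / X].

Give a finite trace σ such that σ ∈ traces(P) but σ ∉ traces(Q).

P's transition system — 3 states:
  u0 = rec X. c.(a.X + (X + X)) + (0 + 0 + (0 + 0) + c.(0 + X)) ⊢ -c-> u1, -c-> u2
  u1 = 0 + (rec X. c.(a.X + (X + X)) + (0 + 0 + (0 + 0) + c.(0 + X))) ⊢ -c-> u1, -c-> u2
  u2 = a.(rec X. c.(a.X + (X + X)) + (0 + 0 + (0 + 0) + c.(0 + X))) + ((rec X. c.(a.X + (X + X)) + (0 + 0 + (0 + 0) + c.(0 + X))) + (rec X. c.(a.X + (X + X)) + (0 + 0 + (0 + 0) + c.(0 + X)))) ⊢ -a-> u0, -c-> u1, -c-> u2
Q's transition system — 3 states:
  v0 = rec X. c.(c.X + (X + X)) + (0 + 0 + (0 + 0) + c.(0 + X)) ⊢ -c-> v1, -c-> v2
  v1 = 0 + (rec X. c.(c.X + (X + X)) + (0 + 0 + (0 + 0) + c.(0 + X))) ⊢ -c-> v1, -c-> v2
  v2 = c.(rec X. c.(c.X + (X + X)) + (0 + 0 + (0 + 0) + c.(0 + X))) + ((rec X. c.(c.X + (X + X)) + (0 + 0 + (0 + 0) + c.(0 + X))) + (rec X. c.(c.X + (X + X)) + (0 + 0 + (0 + 0) + c.(0 + X)))) ⊢ -c-> v0, -c-> v1, -c-> v2
Run σ = ⟨ca⟩ on P: start {u0}
  after c @ step 1: {u1, u2}
  after a @ step 2: {u0}
  P completes σ.
Run σ = ⟨ca⟩ on Q: start {v0}
  after c @ step 1: {v1, v2}
  after a @ step 2: ∅  — Q cannot continue

ca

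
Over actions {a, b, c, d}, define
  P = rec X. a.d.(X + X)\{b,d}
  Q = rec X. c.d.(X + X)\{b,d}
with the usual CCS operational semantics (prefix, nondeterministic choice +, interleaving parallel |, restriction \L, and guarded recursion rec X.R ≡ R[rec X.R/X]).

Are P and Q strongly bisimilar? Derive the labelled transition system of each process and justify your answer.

P's transition system — 4 states:
  p0 = rec X. a.d.(X + X)\{b,d} has moves —a→ p1
  p1 = d.((rec X. a.d.(X + X)\{b,d}) + (rec X. a.d.(X + X)\{b,d}))\{b,d} has moves —d→ p2
  p2 = ((rec X. a.d.(X + X)\{b,d}) + (rec X. a.d.(X + X)\{b,d}))\{b,d} has moves —a→ p3
  p3 = (d.((rec X. a.d.(X + X)\{b,d}) + (rec X. a.d.(X + X)\{b,d}))\{b,d})\{b,d} has moves stopped
Q's transition system — 4 states:
  q0 = rec X. c.d.(X + X)\{b,d} has moves —c→ q1
  q1 = d.((rec X. c.d.(X + X)\{b,d}) + (rec X. c.d.(X + X)\{b,d}))\{b,d} has moves —d→ q2
  q2 = ((rec X. c.d.(X + X)\{b,d}) + (rec X. c.d.(X + X)\{b,d}))\{b,d} has moves —c→ q3
  q3 = (d.((rec X. c.d.(X + X)\{b,d}) + (rec X. c.d.(X + X)\{b,d}))\{b,d})\{b,d} has moves stopped
Partition-refinement fixed point:
  B0 = {p0}
  B1 = {p1}
  B2 = {p2}
  B3 = {p3, q3}
  B4 = {q0}
  B5 = {q1}
  B6 = {q2}
p0 ∈ B0, q0 ∈ B4 → different blocks

not bisimilar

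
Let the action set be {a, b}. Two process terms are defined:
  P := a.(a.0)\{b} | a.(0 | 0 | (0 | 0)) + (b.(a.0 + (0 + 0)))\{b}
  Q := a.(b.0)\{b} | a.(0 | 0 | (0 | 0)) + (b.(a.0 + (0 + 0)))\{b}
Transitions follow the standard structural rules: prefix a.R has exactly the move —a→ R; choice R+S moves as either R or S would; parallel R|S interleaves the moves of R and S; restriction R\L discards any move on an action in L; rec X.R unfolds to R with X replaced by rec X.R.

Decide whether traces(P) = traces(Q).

Reachable graph of P (6 states):
  s0 = a.(a.0)\{b} | a.(0 | 0 | (0 | 0)) + (b.(a.0 + (0 + 0)))\{b} → -a-> s1, -a-> s2
  s1 = (a.0)\{b} | a.(0 | 0 | (0 | 0)) → -a-> s3, -a-> s4
  s2 = a.(a.0)\{b} | (0 | 0 | (0 | 0)) → -a-> s3
  s3 = (a.0)\{b} | (0 | 0 | (0 | 0)) → -a-> s5
  s4 = 0\{b} | a.(0 | 0 | (0 | 0)) → -a-> s5
  s5 = 0\{b} | (0 | 0 | (0 | 0)) → deadlocked
Reachable graph of Q (4 states):
  t0 = a.(b.0)\{b} | a.(0 | 0 | (0 | 0)) + (b.(a.0 + (0 + 0)))\{b} → -a-> t1, -a-> t2
  t1 = (b.0)\{b} | a.(0 | 0 | (0 | 0)) → -a-> t3
  t2 = a.(b.0)\{b} | (0 | 0 | (0 | 0)) → -a-> t3
  t3 = (b.0)\{b} | (0 | 0 | (0 | 0)) → deadlocked
Run σ = ⟨aaa⟩ on P: start {s0}
  after a @ step 1: {s1, s2}
  after a @ step 2: {s3, s4}
  after a @ step 3: {s5}
  P completes σ.
Run σ = ⟨aaa⟩ on Q: start {t0}
  after a @ step 1: {t1, t2}
  after a @ step 2: {t3}
  after a @ step 3: ∅  — Q cannot continue

traces(P) ≠ traces(Q) — witness ⟨aaa⟩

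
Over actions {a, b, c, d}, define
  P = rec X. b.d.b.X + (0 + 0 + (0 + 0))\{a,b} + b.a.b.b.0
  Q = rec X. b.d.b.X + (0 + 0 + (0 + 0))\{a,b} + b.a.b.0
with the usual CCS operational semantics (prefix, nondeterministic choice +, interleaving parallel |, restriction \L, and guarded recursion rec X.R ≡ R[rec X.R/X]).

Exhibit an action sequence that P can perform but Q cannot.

babb

Reachable graph of P (7 states):
  m0 = rec X. b.d.b.X + (0 + 0 + (0 + 0))\{a,b} + b.a.b.b.0 ⊢ =b=> m1, =b=> m2
  m1 = a.b.b.0 ⊢ =a=> m3
  m2 = d.b.(rec X. b.d.b.X + (0 + 0 + (0 + 0))\{a,b} + b.a.b.b.0) ⊢ =d=> m4
  m3 = b.b.0 ⊢ =b=> m5
  m4 = b.(rec X. b.d.b.X + (0 + 0 + (0 + 0))\{a,b} + b.a.b.b.0) ⊢ =b=> m0
  m5 = b.0 ⊢ =b=> m6
  m6 = 0 ⊢ (no moves)
Reachable graph of Q (6 states):
  n0 = rec X. b.d.b.X + (0 + 0 + (0 + 0))\{a,b} + b.a.b.0 ⊢ =b=> n1, =b=> n2
  n1 = a.b.0 ⊢ =a=> n3
  n2 = d.b.(rec X. b.d.b.X + (0 + 0 + (0 + 0))\{a,b} + b.a.b.0) ⊢ =d=> n4
  n3 = b.0 ⊢ =b=> n5
  n4 = b.(rec X. b.d.b.X + (0 + 0 + (0 + 0))\{a,b} + b.a.b.0) ⊢ =b=> n0
  n5 = 0 ⊢ (no moves)
Run σ = ⟨babb⟩ on P: start {m0}
  [1] b ⇒ {m1, m2}
  [2] a ⇒ {m3}
  [3] b ⇒ {m5}
  [4] b ⇒ {m6}
  ✓ P
Run σ = ⟨babb⟩ on Q: start {n0}
  [1] b ⇒ {n1, n2}
  [2] a ⇒ {n3}
  [3] b ⇒ {n5}
  [4] b ⇒ ∅ (Q stuck)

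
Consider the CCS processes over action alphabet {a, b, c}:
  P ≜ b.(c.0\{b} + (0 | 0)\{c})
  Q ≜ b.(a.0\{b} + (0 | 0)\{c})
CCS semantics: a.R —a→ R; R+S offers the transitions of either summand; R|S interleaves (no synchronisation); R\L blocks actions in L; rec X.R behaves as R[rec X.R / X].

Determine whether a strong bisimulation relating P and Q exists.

not bisimilar

LTS(P): 3 reachable states
  u0 = b.(c.0\{b} + (0 | 0)\{c}) → --b--▸ u1
  u1 = c.0\{b} + (0 | 0)\{c} → --c--▸ u2
  u2 = 0\{b} → stopped
LTS(Q): 3 reachable states
  v0 = b.(a.0\{b} + (0 | 0)\{c}) → --b--▸ v1
  v1 = a.0\{b} + (0 | 0)\{c} → --a--▸ v2
  v2 = 0\{b} → stopped
Coarsest stable partition (strong bisimilarity classes):
  B0 = {u0}
  B1 = {u1}
  B2 = {u2, v2}
  B3 = {v0}
  B4 = {v1}
u0 ∈ B0, v0 ∈ B3 → different blocks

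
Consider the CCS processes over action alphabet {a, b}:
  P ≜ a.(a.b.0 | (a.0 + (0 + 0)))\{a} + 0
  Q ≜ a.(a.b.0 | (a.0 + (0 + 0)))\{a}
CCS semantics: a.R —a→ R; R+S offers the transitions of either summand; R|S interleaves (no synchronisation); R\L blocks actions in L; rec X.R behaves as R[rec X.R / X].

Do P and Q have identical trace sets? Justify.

traces(P) = traces(Q)

LTS(P): 2 reachable states
  u0 = a.(a.b.0 | (a.0 + (0 + 0)))\{a} + 0 | —a→ u1
  u1 = (a.b.0 | (a.0 + (0 + 0)))\{a} | (no moves)
LTS(Q): 2 reachable states
  v0 = a.(a.b.0 | (a.0 + (0 + 0)))\{a} | —a→ v1
  v1 = (a.b.0 | (a.0 + (0 + 0)))\{a} | (no moves)
Bisimilarity quotient blocks:
  B0 = {u0, v0}
  B1 = {u1, v1}
u0 ∈ B0, v0 ∈ B0 → same block
Bisimilar ⇒ trace-equivalent.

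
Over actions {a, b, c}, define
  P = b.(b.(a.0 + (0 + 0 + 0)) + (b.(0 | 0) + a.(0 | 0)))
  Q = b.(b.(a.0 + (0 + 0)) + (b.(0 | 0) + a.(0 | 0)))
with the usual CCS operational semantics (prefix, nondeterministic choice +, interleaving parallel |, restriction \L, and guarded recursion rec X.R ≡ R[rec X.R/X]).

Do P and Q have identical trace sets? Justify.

P's transition system — 5 states:
  m0 = b.(b.(a.0 + (0 + 0 + 0)) + (b.(0 | 0) + a.(0 | 0))) ⊢ —b→ m1
  m1 = b.(a.0 + (0 + 0 + 0)) + (b.(0 | 0) + a.(0 | 0)) ⊢ —a→ m2, —b→ m2, —b→ m3
  m2 = 0 | 0 ⊢ ·
  m3 = a.0 + (0 + 0 + 0) ⊢ —a→ m4
  m4 = 0 ⊢ ·
Q's transition system — 5 states:
  n0 = b.(b.(a.0 + (0 + 0)) + (b.(0 | 0) + a.(0 | 0))) ⊢ —b→ n1
  n1 = b.(a.0 + (0 + 0)) + (b.(0 | 0) + a.(0 | 0)) ⊢ —a→ n2, —b→ n2, —b→ n3
  n2 = 0 | 0 ⊢ ·
  n3 = a.0 + (0 + 0) ⊢ —a→ n4
  n4 = 0 ⊢ ·
Bisimilarity quotient blocks:
  B0 = {m0, n0}
  B1 = {m1, n1}
  B2 = {m2, m4, n2, n4}
  B3 = {m3, n3}
m0 ∈ B0, n0 ∈ B0 → same block
Bisimilar ⇒ trace-equivalent.

YES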